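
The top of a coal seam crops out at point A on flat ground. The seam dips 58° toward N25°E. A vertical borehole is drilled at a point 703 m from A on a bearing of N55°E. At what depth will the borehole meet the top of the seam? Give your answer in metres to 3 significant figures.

974 m

The hole lies 30° from the dip direction, so the down-dip offset is 703 × cos 30° = 608.82 m.
Depth = down-dip offset × tan(dip) = 608.82 × tan 58° = 608.82 × 1.6003
Depth = 974.31 m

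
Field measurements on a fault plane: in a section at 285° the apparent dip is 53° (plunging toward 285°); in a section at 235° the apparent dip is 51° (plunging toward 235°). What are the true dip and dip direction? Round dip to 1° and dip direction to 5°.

Each apparent-dip line lies in the plane. As unit vectors (x east, y north, z up), v₁ plunges 53°→285° and v₂ plunges 51°→235°.
The plane normal is n = v₁ × v₂ ∝ (-0.409, -0.040, 0.290).
Dip δ = arctan(|n_h|/n_z) = arctan(0.411/0.290) = 54.8°.
Dip direction = azimuth of (n_x, n_y) = atan2(-0.409, -0.040) = 264°.

true dip 55°, dip direction 265°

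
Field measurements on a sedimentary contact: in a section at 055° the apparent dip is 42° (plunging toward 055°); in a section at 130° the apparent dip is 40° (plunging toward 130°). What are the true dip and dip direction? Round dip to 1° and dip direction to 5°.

true dip 48°, dip direction 090°

Represent each trace as a vector plunging at its apparent dip toward its trend (east-north-up frame): v₁ = (0.609, 0.426, -0.669), v₂ = (0.587, -0.492, -0.643).
The plane normal is n = v₁ × v₂ ∝ (0.603, 0.001, 0.550).
True dip = arccos(n_z / |n|) = arccos(0.6735) = 47.7°.
The horizontal component of n points toward azimuth atan2(n_x, n_y) = 90°, the dip direction.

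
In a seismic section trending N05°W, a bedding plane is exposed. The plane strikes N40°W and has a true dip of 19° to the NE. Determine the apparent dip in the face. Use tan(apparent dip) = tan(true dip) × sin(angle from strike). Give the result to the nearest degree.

Angle between strike (N40°W) and section (N05°W): β = 35°.
tan(apparent dip) = tan 19° · sin 35° = 0.1975
apparent dip = arctan 0.1975 = 11.17°

11°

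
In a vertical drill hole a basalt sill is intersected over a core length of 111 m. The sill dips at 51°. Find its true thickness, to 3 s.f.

69.9 m

True thickness t = h · cos(dip) = 111 × cos 51°
t = 111 × 0.6293 = 69.855 m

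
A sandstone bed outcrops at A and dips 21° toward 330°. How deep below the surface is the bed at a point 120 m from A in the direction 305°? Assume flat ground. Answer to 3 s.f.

The hole lies 25° from the dip direction, so the down-dip offset is 120 × cos 25° = 108.76 m.
Depth = down-dip offset × tan(dip) = 108.76 × tan 21° = 108.76 × 0.3839
Depth = 41.75 m

41.7 m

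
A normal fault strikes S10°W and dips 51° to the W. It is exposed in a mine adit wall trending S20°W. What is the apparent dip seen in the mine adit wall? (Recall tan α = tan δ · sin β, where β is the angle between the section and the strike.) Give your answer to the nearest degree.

12°

The strike is S10°W and the section trends S20°W; the acute angle between them is β = 10°.
tan α = tan 51° × sin 10° = 1.2349 × 0.1736 = 0.2144
α = arctan(0.2144) = 12.10°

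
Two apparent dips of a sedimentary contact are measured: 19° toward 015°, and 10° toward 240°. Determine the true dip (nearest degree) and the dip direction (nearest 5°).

true dip 34°, dip direction 315°

The two traces are lines in the plane: v₁ = (sin 15°·cos 19°, cos 15°·cos 19°, −sin 19°), v₂ = (sin 240°·cos 10°, cos 240°·cos 10°, −sin 10°).
Cross product v₁ × v₂ gives the pole to the plane: n ∝ (-0.319, 0.320, 0.658).
True dip = arccos(n_z / |n|) = arccos(0.8245) = 34.5°.
The horizontal component of n points toward azimuth atan2(n_x, n_y) = 315°, the dip direction.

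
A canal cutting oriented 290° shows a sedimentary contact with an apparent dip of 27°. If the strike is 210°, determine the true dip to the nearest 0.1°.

27.4°

The section is 80° from the strike.
tan δ = tan α / sin β = tan 27° / sin 80° = 0.5095 / 0.9848 = 0.5174
true dip = arctan 0.5174 = 27.36°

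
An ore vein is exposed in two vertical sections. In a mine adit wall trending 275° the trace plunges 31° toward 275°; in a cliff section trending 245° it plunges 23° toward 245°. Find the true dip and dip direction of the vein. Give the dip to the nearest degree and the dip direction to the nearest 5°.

Each apparent-dip line lies in the plane. As unit vectors (x east, y north, z up), v₁ plunges 31°→275° and v₂ plunges 23°→245°.
The plane normal is n = v₁ × v₂ ∝ (-0.230, 0.096, 0.395).
tan δ = √(n_x²+n_y²)/n_z = 0.249/0.395, so δ = 32.2°.
Dip direction = atan2(-0.230, 0.096) = 293° (azimuth of n's horizontal projection).

true dip 32°, dip direction 295°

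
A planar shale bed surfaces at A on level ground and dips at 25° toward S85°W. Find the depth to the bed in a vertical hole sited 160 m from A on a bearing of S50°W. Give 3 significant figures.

61.1 m

The hole lies 35° from the dip direction, so the down-dip offset is 160 × cos 35° = 131.06 m.
Depth = down-dip offset × tan(dip) = 131.06 × tan 25° = 131.06 × 0.4663
Depth = 61.12 m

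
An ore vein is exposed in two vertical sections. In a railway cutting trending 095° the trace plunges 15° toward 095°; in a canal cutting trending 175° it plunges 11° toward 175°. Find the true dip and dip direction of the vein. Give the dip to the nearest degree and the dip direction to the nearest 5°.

Each apparent-dip line lies in the plane. As unit vectors (x east, y north, z up), v₁ plunges 15°→095° and v₂ plunges 11°→175°.
The plane normal is n = v₁ × v₂ ∝ (0.237, -0.161, 0.934).
Dip δ = arctan(|n_h|/n_z) = arctan(0.287/0.934) = 17.1°.
Dip direction = atan2(0.237, -0.161) = 124° (azimuth of n's horizontal projection).

true dip 17°, dip direction 125°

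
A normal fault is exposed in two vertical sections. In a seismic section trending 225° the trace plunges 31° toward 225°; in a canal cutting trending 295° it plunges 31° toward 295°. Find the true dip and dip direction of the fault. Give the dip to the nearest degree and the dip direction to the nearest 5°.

The two traces are lines in the plane: v₁ = (sin 225°·cos 31°, cos 225°·cos 31°, −sin 31°), v₂ = (sin 295°·cos 31°, cos 295°·cos 31°, −sin 31°).
The plane normal is n = v₁ × v₂ ∝ (-0.499, -0.088, 0.690).
tan δ = √(n_x²+n_y²)/n_z = 0.506/0.690, so δ = 36.3°.
The horizontal component of n points toward azimuth atan2(n_x, n_y) = 260°, the dip direction.

true dip 36°, dip direction 260°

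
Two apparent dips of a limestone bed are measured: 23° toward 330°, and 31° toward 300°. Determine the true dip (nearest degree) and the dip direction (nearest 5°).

Each apparent-dip line lies in the plane. As unit vectors (x east, y north, z up), v₁ plunges 23°→330° and v₂ plunges 31°→300°.
n = v₁ × v₂ = (-0.243, 0.053, 0.395) (taken with n_z > 0).
tan δ = √(n_x²+n_y²)/n_z = 0.249/0.395, so δ = 32.2°.
The horizontal component of n points toward azimuth atan2(n_x, n_y) = 282°, the dip direction.

true dip 32°, dip direction 280°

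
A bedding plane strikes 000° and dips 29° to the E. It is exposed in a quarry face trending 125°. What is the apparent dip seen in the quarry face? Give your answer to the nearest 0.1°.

The strike is 000° and the section trends 125°; the acute angle between them is β = 55°.
tan(apparent dip) = tan 29° · sin 55° = 0.4541
α = arctan(0.4541) = 24.42°

24.4°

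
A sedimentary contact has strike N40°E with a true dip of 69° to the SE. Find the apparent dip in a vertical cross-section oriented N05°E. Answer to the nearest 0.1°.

56.2°

The strike is N40°E and the section trends N05°E; the acute angle between them is β = 35°.
tan(apparent dip) = tan 69° · sin 35° = 1.4942
α = arctan(1.4942) = 56.21°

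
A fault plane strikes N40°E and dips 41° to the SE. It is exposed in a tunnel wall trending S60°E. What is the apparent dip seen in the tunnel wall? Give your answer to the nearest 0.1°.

The section lies 80° from the strike.
tan α = tan 41° × sin 80° = 0.8693 × 0.9848 = 0.8561
apparent dip = arctan 0.8561 = 40.57°

40.6°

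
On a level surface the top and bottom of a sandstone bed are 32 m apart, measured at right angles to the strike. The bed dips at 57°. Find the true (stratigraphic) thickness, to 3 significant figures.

True thickness t = w · sin(dip) = 32 × sin 57°
t = 32 × 0.8387 = 26.837 m

26.8 m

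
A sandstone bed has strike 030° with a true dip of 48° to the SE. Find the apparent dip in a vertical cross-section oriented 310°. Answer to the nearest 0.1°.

47.6°

The strike is 030° and the section trends 310°; the acute angle between them is β = 80°.
tan α = tan 48° × sin 80° = 1.1106 × 0.9848 = 1.0937
apparent dip = arctan 1.0937 = 47.56°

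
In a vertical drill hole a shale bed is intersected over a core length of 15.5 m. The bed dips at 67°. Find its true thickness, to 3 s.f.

True thickness t = h · cos(dip) = 15.5 × cos 67°
t = 15.5 × 0.3907 = 6.056 m

6.06 m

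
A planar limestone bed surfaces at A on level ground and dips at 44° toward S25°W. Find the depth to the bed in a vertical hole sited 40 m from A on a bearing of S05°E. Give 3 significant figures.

33.5 m

The hole lies 30° from the dip direction, so the down-dip offset is 40 × cos 30° = 34.64 m.
Depth = down-dip offset × tan(dip) = 34.64 × tan 44° = 34.64 × 0.9657
Depth = 33.45 m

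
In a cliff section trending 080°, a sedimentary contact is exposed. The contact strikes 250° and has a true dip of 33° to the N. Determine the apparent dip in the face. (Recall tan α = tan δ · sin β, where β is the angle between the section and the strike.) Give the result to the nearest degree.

6°

Angle between strike (250°) and section (080°): β = 10°.
tan α = tan 33° × sin 10° = 0.6494 × 0.1736 = 0.1128
α = arctan(0.1128) = 6.43°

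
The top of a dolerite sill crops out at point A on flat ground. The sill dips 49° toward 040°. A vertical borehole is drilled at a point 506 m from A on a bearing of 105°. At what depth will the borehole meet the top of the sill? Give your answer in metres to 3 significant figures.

246 m

The hole lies 65° from the dip direction, so the down-dip offset is 506 × cos 65° = 213.84 m.
Depth = down-dip offset × tan(dip) = 213.84 × tan 49° = 213.84 × 1.1504
Depth = 246.00 m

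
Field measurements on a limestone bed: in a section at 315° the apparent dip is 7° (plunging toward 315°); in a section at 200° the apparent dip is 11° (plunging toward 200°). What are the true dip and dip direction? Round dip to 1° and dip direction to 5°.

Each apparent-dip line lies in the plane. As unit vectors (x east, y north, z up), v₁ plunges 7°→315° and v₂ plunges 11°→200°.
Cross product v₁ × v₂ gives the pole to the plane: n ∝ (-0.246, -0.093, 0.883).
True dip = arccos(n_z / |n|) = arccos(0.9583) = 16.6°.
Dip direction = atan2(-0.246, -0.093) = 249° (azimuth of n's horizontal projection).

true dip 17°, dip direction 250°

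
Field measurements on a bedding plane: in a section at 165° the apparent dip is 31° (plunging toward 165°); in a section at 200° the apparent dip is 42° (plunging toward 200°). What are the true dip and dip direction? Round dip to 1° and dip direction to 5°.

The two traces are lines in the plane: v₁ = (sin 165°·cos 31°, cos 165°·cos 31°, −sin 31°), v₂ = (sin 200°·cos 42°, cos 200°·cos 42°, −sin 42°).
The plane normal is n = v₁ × v₂ ∝ (-0.194, -0.279, 0.365).
True dip = arccos(n_z / |n|) = arccos(0.7318) = 43.0°.
Dip direction = azimuth of (n_x, n_y) = atan2(-0.194, -0.279) = 215°.

true dip 43°, dip direction 215°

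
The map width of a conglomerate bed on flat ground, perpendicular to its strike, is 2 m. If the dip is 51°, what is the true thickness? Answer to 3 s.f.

1.55 m

True thickness t = w · sin(dip) = 2 × sin 51°
t = 2 × 0.7771 = 1.554 m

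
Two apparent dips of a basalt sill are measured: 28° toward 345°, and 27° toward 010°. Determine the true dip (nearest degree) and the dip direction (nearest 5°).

true dip 28°, dip direction 350°

Each apparent-dip line lies in the plane. As unit vectors (x east, y north, z up), v₁ plunges 28°→345° and v₂ plunges 27°→010°.
Cross product v₁ × v₂ gives the pole to the plane: n ∝ (-0.025, 0.176, 0.332).
Dip δ = arctan(|n_h|/n_z) = arctan(0.178/0.332) = 28.2°.
Dip direction = atan2(-0.025, 0.176) = 352° (azimuth of n's horizontal projection).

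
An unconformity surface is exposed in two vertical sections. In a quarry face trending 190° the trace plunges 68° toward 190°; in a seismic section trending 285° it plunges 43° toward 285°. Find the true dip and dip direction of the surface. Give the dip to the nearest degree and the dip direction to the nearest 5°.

true dip 70°, dip direction 215°

Each apparent-dip line lies in the plane. As unit vectors (x east, y north, z up), v₁ plunges 68°→190° and v₂ plunges 43°→285°.
Cross product v₁ × v₂ gives the pole to the plane: n ∝ (-0.427, -0.611, 0.273).
tan δ = √(n_x²+n_y²)/n_z = 0.745/0.273, so δ = 69.9°.
Dip direction = atan2(-0.427, -0.611) = 215° (azimuth of n's horizontal projection).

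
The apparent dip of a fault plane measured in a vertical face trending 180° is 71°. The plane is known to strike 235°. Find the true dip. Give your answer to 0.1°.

β = acute angle between strike 235° and section 180° = 55°.
tan δ = tan α / sin β = tan 71° / sin 55° = 2.9042 / 0.8192 = 3.5454
true dip = arctan 3.5454 = 74.25°

74.2°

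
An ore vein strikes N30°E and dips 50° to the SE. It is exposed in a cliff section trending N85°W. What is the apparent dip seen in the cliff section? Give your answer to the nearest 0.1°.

Angle between strike (N30°E) and section (N85°W): β = 65°.
tan(apparent dip) = tan 50° · sin 65° = 1.0801
α = arctan(1.0801) = 47.21°

47.2°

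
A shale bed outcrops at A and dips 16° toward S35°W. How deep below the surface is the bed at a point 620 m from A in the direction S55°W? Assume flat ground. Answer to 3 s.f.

167 m

The hole lies 20° from the dip direction, so the down-dip offset is 620 × cos 20° = 582.61 m.
Depth = down-dip offset × tan(dip) = 582.61 × tan 16° = 582.61 × 0.2867
Depth = 167.06 m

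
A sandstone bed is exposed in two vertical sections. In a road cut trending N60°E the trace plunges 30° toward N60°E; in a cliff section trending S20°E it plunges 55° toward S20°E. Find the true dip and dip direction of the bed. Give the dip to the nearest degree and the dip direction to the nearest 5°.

Represent each trace as a vector plunging at its apparent dip toward its trend (east-north-up frame): v₁ = (0.750, 0.433, -0.500), v₂ = (0.196, -0.539, -0.819).
Cross product v₁ × v₂ gives the pole to the plane: n ∝ (0.624, -0.516, 0.489).
True dip = arccos(n_z / |n|) = arccos(0.5170) = 58.9°.
The horizontal component of n points toward azimuth atan2(n_x, n_y) = 130°, the dip direction.

true dip 59°, dip direction 130°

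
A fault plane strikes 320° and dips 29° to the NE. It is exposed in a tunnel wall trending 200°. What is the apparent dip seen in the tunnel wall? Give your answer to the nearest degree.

26°

Angle between strike (320°) and section (200°): β = 60°.
tan(apparent dip) = tan 29° · sin 60° = 0.4800
apparent dip = arctan 0.4800 = 25.64°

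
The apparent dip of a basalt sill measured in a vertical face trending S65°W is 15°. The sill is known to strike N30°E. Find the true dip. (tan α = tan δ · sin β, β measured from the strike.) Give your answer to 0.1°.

The section is 35° from the strike.
tan(true dip) = tan 15° / sin 35° = 0.4672
true dip = arctan 0.4672 = 25.04°

25.0°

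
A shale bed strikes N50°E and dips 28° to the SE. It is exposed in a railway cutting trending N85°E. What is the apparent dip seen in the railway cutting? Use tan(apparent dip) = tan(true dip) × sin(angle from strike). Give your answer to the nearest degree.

17°

Angle between strike (N50°E) and section (N85°E): β = 35°.
tan(apparent dip) = tan 28° · sin 35° = 0.3050
apparent dip = arctan 0.3050 = 16.96°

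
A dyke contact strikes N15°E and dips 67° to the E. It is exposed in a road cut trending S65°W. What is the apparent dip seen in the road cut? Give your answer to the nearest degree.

The strike is N15°E and the section trends S65°W; the acute angle between them is β = 50°.
tan α = tan 67° × sin 50° = 2.3559 × 0.7660 = 1.8047
apparent dip = arctan 1.8047 = 61.01°

61°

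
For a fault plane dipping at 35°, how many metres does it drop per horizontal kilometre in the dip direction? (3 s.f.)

drop per km = 1000 × tan 35° = 1000 × 0.7002

700 m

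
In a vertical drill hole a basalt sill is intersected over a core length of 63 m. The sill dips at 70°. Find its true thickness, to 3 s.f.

21.5 m

True thickness t = h · cos(dip) = 63 × cos 70°
t = 63 × 0.3420 = 21.547 m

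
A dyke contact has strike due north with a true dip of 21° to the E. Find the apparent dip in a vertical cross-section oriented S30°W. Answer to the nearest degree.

Angle between strike (due north) and section (S30°W): β = 30°.
tan α = tan 21° × sin 30° = 0.3839 × 0.5000 = 0.1919
α = arctan(0.1919) = 10.86°

11°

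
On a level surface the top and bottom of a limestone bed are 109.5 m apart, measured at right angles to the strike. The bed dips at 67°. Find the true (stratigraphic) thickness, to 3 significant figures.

101 m

True thickness t = w · sin(dip) = 109.5 × sin 67°
t = 109.5 × 0.9205 = 100.795 m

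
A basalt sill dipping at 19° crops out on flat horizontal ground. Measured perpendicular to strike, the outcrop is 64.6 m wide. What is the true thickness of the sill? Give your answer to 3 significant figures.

True thickness t = w · sin(dip) = 64.6 × sin 19°
t = 64.6 × 0.3256 = 21.032 m

21.0 m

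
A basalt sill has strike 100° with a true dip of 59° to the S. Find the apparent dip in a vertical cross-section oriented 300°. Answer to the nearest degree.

Angle between strike (100°) and section (300°): β = 20°.
tan(apparent dip) = tan 59° · sin 20° = 0.5692
α = arctan(0.5692) = 29.65°

30°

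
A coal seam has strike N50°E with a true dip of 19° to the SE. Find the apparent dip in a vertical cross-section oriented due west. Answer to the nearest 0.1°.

12.5°

The strike is N50°E and the section trends due west; the acute angle between them is β = 40°.
tan α = tan 19° × sin 40° = 0.3443 × 0.6428 = 0.2213
α = arctan(0.2213) = 12.48°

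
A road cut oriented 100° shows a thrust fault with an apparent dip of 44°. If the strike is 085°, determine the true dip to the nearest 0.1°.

75.0°

β = acute angle between strike 085° and section 100° = 15°.
tan δ = tan α / sin β = tan 44° / sin 15° = 0.9657 / 0.2588 = 3.7311
true dip = arctan 3.7311 = 75.00°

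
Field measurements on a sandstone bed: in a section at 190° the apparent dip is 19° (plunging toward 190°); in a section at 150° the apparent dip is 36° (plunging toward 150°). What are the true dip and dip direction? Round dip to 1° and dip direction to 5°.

true dip 39°, dip direction 125°

Represent each trace as a vector plunging at its apparent dip toward its trend (east-north-up frame): v₁ = (-0.164, -0.931, -0.326), v₂ = (0.405, -0.701, -0.588).
The plane normal is n = v₁ × v₂ ∝ (0.319, -0.228, 0.492).
tan δ = √(n_x²+n_y²)/n_z = 0.392/0.492, so δ = 38.6°.
Dip direction = atan2(0.319, -0.228) = 126° (azimuth of n's horizontal projection).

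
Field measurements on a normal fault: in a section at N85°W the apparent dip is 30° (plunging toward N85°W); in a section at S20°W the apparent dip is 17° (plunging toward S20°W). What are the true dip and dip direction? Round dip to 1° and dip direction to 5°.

true dip 31°, dip direction 260°

Represent each trace as a vector plunging at its apparent dip toward its trend (east-north-up frame): v₁ = (-0.863, 0.075, -0.500), v₂ = (-0.327, -0.899, -0.292).
n = v₁ × v₂ = (-0.471, -0.089, 0.800) (taken with n_z > 0).
Dip δ = arctan(|n_h|/n_z) = arctan(0.480/0.800) = 30.9°.
Dip direction = atan2(-0.471, -0.089) = 259° (azimuth of n's horizontal projection).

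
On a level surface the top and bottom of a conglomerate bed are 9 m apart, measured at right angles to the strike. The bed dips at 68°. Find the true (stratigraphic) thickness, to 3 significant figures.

8.34 m

True thickness t = w · sin(dip) = 9 × sin 68°
t = 9 × 0.9272 = 8.345 m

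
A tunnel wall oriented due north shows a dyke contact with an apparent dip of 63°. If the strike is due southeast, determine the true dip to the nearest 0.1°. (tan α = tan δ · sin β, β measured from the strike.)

70.2°

β = acute angle between strike due southeast and section due north = 45°.
tan δ = tan α / sin β = tan 63° / sin 45° = 1.9626 / 0.7071 = 2.7756
true dip = arctan 2.7756 = 70.19°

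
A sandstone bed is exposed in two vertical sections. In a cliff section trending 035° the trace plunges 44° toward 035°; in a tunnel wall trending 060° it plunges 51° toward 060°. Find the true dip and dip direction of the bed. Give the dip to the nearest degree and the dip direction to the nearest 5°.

true dip 52°, dip direction 075°

Each apparent-dip line lies in the plane. As unit vectors (x east, y north, z up), v₁ plunges 44°→035° and v₂ plunges 51°→060°.
The plane normal is n = v₁ × v₂ ∝ (0.239, 0.058, 0.191).
True dip = arccos(n_z / |n|) = arccos(0.6135) = 52.2°.
The horizontal component of n points toward azimuth atan2(n_x, n_y) = 76°, the dip direction.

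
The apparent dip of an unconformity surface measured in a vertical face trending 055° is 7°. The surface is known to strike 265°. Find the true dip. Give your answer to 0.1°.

β = acute angle between strike 265° and section 055° = 30°.
tan δ = tan α / sin β = tan 7° / sin 30° = 0.1228 / 0.5000 = 0.2456
δ = arctan(0.2456) = 13.80°

13.8°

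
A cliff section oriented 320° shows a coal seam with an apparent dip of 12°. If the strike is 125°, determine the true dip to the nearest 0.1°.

β = acute angle between strike 125° and section 320° = 15°.
tan δ = tan α / sin β = tan 12° / sin 15° = 0.2126 / 0.2588 = 0.8213
δ = arctan(0.8213) = 39.39°

39.4°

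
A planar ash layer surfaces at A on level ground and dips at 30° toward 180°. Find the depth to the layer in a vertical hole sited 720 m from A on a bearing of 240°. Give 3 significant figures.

The hole lies 60° from the dip direction, so the down-dip offset is 720 × cos 60° = 360.00 m.
Depth = down-dip offset × tan(dip) = 360.00 × tan 30° = 360.00 × 0.5774
Depth = 207.85 m

208 m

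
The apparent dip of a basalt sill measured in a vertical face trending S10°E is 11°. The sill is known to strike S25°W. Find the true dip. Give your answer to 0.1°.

18.7°

The section is 35° from the strike.
tan δ = tan α / sin β = tan 11° / sin 35° = 0.1944 / 0.5736 = 0.3389
true dip = arctan 0.3389 = 18.72°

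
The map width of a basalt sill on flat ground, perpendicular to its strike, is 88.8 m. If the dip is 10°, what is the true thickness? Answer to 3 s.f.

15.4 m

True thickness t = w · sin(dip) = 88.8 × sin 10°
t = 88.8 × 0.1736 = 15.420 m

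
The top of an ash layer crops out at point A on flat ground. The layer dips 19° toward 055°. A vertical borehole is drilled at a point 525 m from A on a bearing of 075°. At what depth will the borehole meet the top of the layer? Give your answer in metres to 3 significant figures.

The hole lies 20° from the dip direction, so the down-dip offset is 525 × cos 20° = 493.34 m.
Depth = down-dip offset × tan(dip) = 493.34 × tan 19° = 493.34 × 0.3443
Depth = 169.87 m

170 m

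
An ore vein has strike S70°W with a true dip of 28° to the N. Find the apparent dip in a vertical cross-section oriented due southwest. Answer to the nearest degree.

Angle between strike (S70°W) and section (due southwest): β = 25°.
tan(apparent dip) = tan 28° · sin 25° = 0.2247
apparent dip = arctan 0.2247 = 12.66°

13°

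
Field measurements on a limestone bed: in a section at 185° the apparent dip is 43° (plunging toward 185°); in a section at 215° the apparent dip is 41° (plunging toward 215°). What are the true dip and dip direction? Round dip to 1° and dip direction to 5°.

true dip 43°, dip direction 195°

The two traces are lines in the plane: v₁ = (sin 185°·cos 43°, cos 185°·cos 43°, −sin 43°), v₂ = (sin 215°·cos 41°, cos 215°·cos 41°, −sin 41°).
The plane normal is n = v₁ × v₂ ∝ (-0.056, -0.253, 0.276).
Dip δ = arctan(|n_h|/n_z) = arctan(0.260/0.276) = 43.2°.
Dip direction = atan2(-0.056, -0.253) = 193° (azimuth of n's horizontal projection).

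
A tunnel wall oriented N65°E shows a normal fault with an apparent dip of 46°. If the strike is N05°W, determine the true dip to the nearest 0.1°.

β = acute angle between strike N05°W and section N65°E = 70°.
tan(true dip) = tan 46° / sin 70° = 1.1020
true dip = arctan 1.1020 = 47.78°

47.8°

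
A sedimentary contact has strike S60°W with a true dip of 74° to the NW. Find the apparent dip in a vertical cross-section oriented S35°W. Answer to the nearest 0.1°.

55.8°

The section lies 25° from the strike.
tan α = tan 74° × sin 25° = 3.4874 × 0.4226 = 1.4738
apparent dip = arctan 1.4738 = 55.84°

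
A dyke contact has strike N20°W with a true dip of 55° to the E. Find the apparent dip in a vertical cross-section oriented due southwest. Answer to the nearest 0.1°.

52.3°

The strike is N20°W and the section trends due southwest; the acute angle between them is β = 65°.
tan(apparent dip) = tan 55° · sin 65° = 1.2943
α = arctan(1.2943) = 52.31°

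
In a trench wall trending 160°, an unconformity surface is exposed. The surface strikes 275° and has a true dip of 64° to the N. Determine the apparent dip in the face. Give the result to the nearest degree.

62°

Angle between strike (275°) and section (160°): β = 65°.
tan(apparent dip) = tan 64° · sin 65° = 1.8582
apparent dip = arctan 1.8582 = 61.71°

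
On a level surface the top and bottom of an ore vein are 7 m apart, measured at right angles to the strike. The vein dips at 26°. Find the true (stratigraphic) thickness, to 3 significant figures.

3.07 m

True thickness t = w · sin(dip) = 7 × sin 26°
t = 7 × 0.4384 = 3.069 m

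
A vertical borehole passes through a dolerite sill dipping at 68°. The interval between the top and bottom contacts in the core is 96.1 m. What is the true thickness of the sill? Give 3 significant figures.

36.0 m

True thickness t = h · cos(dip) = 96.1 × cos 68°
t = 96.1 × 0.3746 = 36.000 m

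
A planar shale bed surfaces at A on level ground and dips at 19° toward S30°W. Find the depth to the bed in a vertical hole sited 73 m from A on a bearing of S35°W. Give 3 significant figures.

25.0 m

The hole lies 5° from the dip direction, so the down-dip offset is 73 × cos 5° = 72.72 m.
Depth = down-dip offset × tan(dip) = 72.72 × tan 19° = 72.72 × 0.3443
Depth = 25.04 m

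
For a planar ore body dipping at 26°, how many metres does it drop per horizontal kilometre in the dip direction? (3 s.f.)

drop per km = 1000 × tan 26° = 1000 × 0.4877

488 m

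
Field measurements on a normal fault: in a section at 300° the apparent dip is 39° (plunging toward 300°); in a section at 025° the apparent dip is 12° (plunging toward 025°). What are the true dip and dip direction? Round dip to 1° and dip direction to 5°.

The two traces are lines in the plane: v₁ = (sin 300°·cos 39°, cos 300°·cos 39°, −sin 39°), v₂ = (sin 25°·cos 12°, cos 25°·cos 12°, −sin 12°).
Cross product v₁ × v₂ gives the pole to the plane: n ∝ (-0.477, 0.400, 0.757).
tan δ = √(n_x²+n_y²)/n_z = 0.623/0.757, so δ = 39.4°.
Dip direction = azimuth of (n_x, n_y) = atan2(-0.477, 0.400) = 310°.

true dip 39°, dip direction 310°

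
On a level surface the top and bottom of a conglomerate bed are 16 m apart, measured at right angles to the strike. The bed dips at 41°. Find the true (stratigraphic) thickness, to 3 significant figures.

10.5 m

True thickness t = w · sin(dip) = 16 × sin 41°
t = 16 × 0.6561 = 10.497 m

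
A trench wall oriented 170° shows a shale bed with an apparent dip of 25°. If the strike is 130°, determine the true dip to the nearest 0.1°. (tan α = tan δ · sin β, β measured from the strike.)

36.0°

β = acute angle between strike 130° and section 170° = 40°.
tan δ = tan α / sin β = tan 25° / sin 40° = 0.4663 / 0.6428 = 0.7254
true dip = arctan 0.7254 = 35.96°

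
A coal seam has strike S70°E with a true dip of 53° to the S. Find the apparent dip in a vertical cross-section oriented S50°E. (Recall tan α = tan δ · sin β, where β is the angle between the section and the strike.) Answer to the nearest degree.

24°

The strike is S70°E and the section trends S50°E; the acute angle between them is β = 20°.
tan α = tan 53° × sin 20° = 1.3270 × 0.3420 = 0.4539
apparent dip = arctan 0.4539 = 24.41°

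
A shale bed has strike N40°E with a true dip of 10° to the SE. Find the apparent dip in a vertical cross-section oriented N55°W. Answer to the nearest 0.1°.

The strike is N40°E and the section trends N55°W; the acute angle between them is β = 85°.
tan(apparent dip) = tan 10° · sin 85° = 0.1757
α = arctan(0.1757) = 9.96°

10.0°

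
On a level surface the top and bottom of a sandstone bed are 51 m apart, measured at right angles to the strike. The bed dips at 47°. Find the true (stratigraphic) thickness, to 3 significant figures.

True thickness t = w · sin(dip) = 51 × sin 47°
t = 51 × 0.7314 = 37.299 m

37.3 m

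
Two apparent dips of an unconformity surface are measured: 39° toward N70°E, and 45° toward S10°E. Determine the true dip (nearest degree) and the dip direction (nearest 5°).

The two traces are lines in the plane: v₁ = (sin 70°·cos 39°, cos 70°·cos 39°, −sin 39°), v₂ = (sin 170°·cos 45°, cos 170°·cos 45°, −sin 45°).
n = v₁ × v₂ = (0.626, -0.439, 0.541) (taken with n_z > 0).
tan δ = √(n_x²+n_y²)/n_z = 0.765/0.541, so δ = 54.7°.
The horizontal component of n points toward azimuth atan2(n_x, n_y) = 125°, the dip direction.

true dip 55°, dip direction 125°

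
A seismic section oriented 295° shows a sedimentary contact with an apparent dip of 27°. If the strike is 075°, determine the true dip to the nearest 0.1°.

β = acute angle between strike 075° and section 295° = 40°.
tan δ = tan α / sin β = tan 27° / sin 40° = 0.5095 / 0.6428 = 0.7927
true dip = arctan 0.7927 = 38.40°

38.4°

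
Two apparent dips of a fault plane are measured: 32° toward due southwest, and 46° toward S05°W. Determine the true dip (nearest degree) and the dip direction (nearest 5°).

true dip 47°, dip direction 170°

Represent each trace as a vector plunging at its apparent dip toward its trend (east-north-up frame): v₁ = (-0.600, -0.600, -0.530), v₂ = (-0.061, -0.692, -0.719).
n = v₁ × v₂ = (0.065, -0.399, 0.379) (taken with n_z > 0).
True dip = arccos(n_z / |n|) = arccos(0.6834) = 46.9°.
Dip direction = atan2(0.065, -0.399) = 171° (azimuth of n's horizontal projection).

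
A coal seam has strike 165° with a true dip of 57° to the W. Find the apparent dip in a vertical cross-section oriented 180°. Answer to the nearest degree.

Angle between strike (165°) and section (180°): β = 15°.
tan(apparent dip) = tan 57° · sin 15° = 0.3985
α = arctan(0.3985) = 21.73°

22°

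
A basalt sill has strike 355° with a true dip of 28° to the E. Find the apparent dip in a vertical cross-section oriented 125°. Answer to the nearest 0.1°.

The strike is 355° and the section trends 125°; the acute angle between them is β = 50°.
tan α = tan 28° × sin 50° = 0.5317 × 0.7660 = 0.4073
α = arctan(0.4073) = 22.16°

22.2°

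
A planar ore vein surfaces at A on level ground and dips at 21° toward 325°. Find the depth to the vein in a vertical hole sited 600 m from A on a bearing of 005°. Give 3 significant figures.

176 m

The hole lies 40° from the dip direction, so the down-dip offset is 600 × cos 40° = 459.63 m.
Depth = down-dip offset × tan(dip) = 459.63 × tan 21° = 459.63 × 0.3839
Depth = 176.43 m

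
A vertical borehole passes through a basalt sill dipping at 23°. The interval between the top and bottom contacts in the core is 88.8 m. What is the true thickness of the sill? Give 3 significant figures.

True thickness t = h · cos(dip) = 88.8 × cos 23°
t = 88.8 × 0.9205 = 81.741 m

81.7 m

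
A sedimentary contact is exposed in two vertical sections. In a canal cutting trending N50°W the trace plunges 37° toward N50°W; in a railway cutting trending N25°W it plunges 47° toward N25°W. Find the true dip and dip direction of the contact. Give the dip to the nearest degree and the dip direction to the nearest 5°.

Represent each trace as a vector plunging at its apparent dip toward its trend (east-north-up frame): v₁ = (-0.612, 0.513, -0.602), v₂ = (-0.288, 0.618, -0.731).
n = v₁ × v₂ = (0.003, 0.274, 0.230) (taken with n_z > 0).
Dip δ = arctan(|n_h|/n_z) = arctan(0.274/0.230) = 50.0°.
Dip direction = atan2(0.003, 0.274) = 1° (azimuth of n's horizontal projection).

true dip 50°, dip direction 000°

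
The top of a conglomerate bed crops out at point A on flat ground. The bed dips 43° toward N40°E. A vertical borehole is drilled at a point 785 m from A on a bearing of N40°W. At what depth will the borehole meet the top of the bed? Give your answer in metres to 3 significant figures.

The hole lies 80° from the dip direction, so the down-dip offset is 785 × cos 80° = 136.31 m.
Depth = down-dip offset × tan(dip) = 136.31 × tan 43° = 136.31 × 0.9325
Depth = 127.11 m

127 m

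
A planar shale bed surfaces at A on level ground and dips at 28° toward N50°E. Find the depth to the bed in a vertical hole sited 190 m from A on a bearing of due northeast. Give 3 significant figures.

The hole lies 5° from the dip direction, so the down-dip offset is 190 × cos 5° = 189.28 m.
Depth = down-dip offset × tan(dip) = 189.28 × tan 28° = 189.28 × 0.5317
Depth = 100.64 m

101 m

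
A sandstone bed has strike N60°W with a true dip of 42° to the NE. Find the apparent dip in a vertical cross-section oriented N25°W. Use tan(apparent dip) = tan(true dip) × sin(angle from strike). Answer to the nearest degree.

27°

The strike is N60°W and the section trends N25°W; the acute angle between them is β = 35°.
tan α = tan 42° × sin 35° = 0.9004 × 0.5736 = 0.5165
α = arctan(0.5165) = 27.31°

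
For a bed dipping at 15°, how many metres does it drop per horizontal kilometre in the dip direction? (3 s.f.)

268 m

drop per km = 1000 × tan 15° = 1000 × 0.2679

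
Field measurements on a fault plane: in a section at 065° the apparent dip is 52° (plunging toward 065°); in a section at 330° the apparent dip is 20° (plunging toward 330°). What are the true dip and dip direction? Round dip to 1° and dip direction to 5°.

true dip 54°, dip direction 045°

The two traces are lines in the plane: v₁ = (sin 65°·cos 52°, cos 65°·cos 52°, −sin 52°), v₂ = (sin 330°·cos 20°, cos 330°·cos 20°, −sin 20°).
The plane normal is n = v₁ × v₂ ∝ (0.552, 0.561, 0.576).
Dip δ = arctan(|n_h|/n_z) = arctan(0.787/0.576) = 53.8°.
Dip direction = azimuth of (n_x, n_y) = atan2(0.552, 0.561) = 45°.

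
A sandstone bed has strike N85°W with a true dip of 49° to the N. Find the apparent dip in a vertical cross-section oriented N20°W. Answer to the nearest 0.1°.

The section lies 65° from the strike.
tan α = tan 49° × sin 65° = 1.1504 × 0.9063 = 1.0426
α = arctan(1.0426) = 46.19°

46.2°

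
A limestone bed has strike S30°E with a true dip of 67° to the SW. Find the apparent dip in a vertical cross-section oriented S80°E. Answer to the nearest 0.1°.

61.0°

The strike is S30°E and the section trends S80°E; the acute angle between them is β = 50°.
tan(apparent dip) = tan 67° · sin 50° = 1.8047
α = arctan(1.8047) = 61.01°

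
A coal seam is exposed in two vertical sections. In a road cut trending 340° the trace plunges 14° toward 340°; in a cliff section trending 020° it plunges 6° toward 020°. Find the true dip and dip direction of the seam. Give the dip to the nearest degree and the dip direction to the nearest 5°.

The two traces are lines in the plane: v₁ = (sin 340°·cos 14°, cos 340°·cos 14°, −sin 14°), v₂ = (sin 20°·cos 6°, cos 20°·cos 6°, −sin 6°).
n = v₁ × v₂ = (-0.131, 0.117, 0.620) (taken with n_z > 0).
tan δ = √(n_x²+n_y²)/n_z = 0.175/0.620, so δ = 15.8°.
Dip direction = atan2(-0.131, 0.117) = 312° (azimuth of n's horizontal projection).

true dip 16°, dip direction 310°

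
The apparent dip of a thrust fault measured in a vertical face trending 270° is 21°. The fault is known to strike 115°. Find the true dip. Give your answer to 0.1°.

β = acute angle between strike 115° and section 270° = 25°.
tan δ = tan α / sin β = tan 21° / sin 25° = 0.3839 / 0.4226 = 0.9083
true dip = arctan 0.9083 = 42.25°

42.2°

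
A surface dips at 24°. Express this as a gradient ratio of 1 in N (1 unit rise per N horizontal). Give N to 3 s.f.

1 : N means tan θ = 1/N, so N = 1/tan 24° = 1/0.4452

1 in 2.25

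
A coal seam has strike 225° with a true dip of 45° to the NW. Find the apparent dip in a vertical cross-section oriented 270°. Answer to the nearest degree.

35°

Angle between strike (225°) and section (270°): β = 45°.
tan(apparent dip) = tan 45° · sin 45° = 0.7071
α = arctan(0.7071) = 35.26°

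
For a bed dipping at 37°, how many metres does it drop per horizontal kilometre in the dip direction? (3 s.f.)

drop per km = 1000 × tan 37° = 1000 × 0.7536

754 m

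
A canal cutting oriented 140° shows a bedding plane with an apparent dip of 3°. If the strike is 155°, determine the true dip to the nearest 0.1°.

β = acute angle between strike 155° and section 140° = 15°.
tan(true dip) = tan 3° / sin 15° = 0.2025
δ = arctan(0.2025) = 11.45°

11.4°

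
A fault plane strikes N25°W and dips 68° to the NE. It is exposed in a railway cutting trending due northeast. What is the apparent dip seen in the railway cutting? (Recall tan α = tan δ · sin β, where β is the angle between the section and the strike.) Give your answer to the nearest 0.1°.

The strike is N25°W and the section trends due northeast; the acute angle between them is β = 70°.
tan(apparent dip) = tan 68° · sin 70° = 2.3258
apparent dip = arctan 2.3258 = 66.73°

66.7°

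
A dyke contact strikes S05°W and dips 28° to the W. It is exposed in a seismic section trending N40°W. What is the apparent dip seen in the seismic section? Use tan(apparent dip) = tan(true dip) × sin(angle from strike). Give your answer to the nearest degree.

21°

The strike is S05°W and the section trends N40°W; the acute angle between them is β = 45°.
tan α = tan 28° × sin 45° = 0.5317 × 0.7071 = 0.3760
apparent dip = arctan 0.3760 = 20.61°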